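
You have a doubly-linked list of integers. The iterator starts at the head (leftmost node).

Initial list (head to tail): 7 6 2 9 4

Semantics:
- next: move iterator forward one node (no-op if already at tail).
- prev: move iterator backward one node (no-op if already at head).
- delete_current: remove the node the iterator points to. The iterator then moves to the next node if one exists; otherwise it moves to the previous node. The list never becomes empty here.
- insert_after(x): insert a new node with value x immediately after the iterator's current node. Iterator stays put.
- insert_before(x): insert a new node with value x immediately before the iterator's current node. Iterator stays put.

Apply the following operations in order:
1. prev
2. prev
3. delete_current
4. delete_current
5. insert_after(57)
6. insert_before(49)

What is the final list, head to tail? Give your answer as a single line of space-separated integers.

After 1 (prev): list=[7, 6, 2, 9, 4] cursor@7
After 2 (prev): list=[7, 6, 2, 9, 4] cursor@7
After 3 (delete_current): list=[6, 2, 9, 4] cursor@6
After 4 (delete_current): list=[2, 9, 4] cursor@2
After 5 (insert_after(57)): list=[2, 57, 9, 4] cursor@2
After 6 (insert_before(49)): list=[49, 2, 57, 9, 4] cursor@2

Answer: 49 2 57 9 4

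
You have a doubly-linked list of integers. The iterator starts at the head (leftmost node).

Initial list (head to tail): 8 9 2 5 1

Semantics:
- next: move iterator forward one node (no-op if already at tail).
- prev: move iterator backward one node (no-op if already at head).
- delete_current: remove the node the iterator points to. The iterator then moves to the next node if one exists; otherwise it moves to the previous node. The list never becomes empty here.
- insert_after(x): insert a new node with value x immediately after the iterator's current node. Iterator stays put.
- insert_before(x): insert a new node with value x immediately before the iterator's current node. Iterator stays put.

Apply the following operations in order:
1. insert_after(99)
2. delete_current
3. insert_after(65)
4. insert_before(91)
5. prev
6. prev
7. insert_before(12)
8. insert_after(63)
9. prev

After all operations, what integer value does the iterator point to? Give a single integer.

Answer: 12

Derivation:
After 1 (insert_after(99)): list=[8, 99, 9, 2, 5, 1] cursor@8
After 2 (delete_current): list=[99, 9, 2, 5, 1] cursor@99
After 3 (insert_after(65)): list=[99, 65, 9, 2, 5, 1] cursor@99
After 4 (insert_before(91)): list=[91, 99, 65, 9, 2, 5, 1] cursor@99
After 5 (prev): list=[91, 99, 65, 9, 2, 5, 1] cursor@91
After 6 (prev): list=[91, 99, 65, 9, 2, 5, 1] cursor@91
After 7 (insert_before(12)): list=[12, 91, 99, 65, 9, 2, 5, 1] cursor@91
After 8 (insert_after(63)): list=[12, 91, 63, 99, 65, 9, 2, 5, 1] cursor@91
After 9 (prev): list=[12, 91, 63, 99, 65, 9, 2, 5, 1] cursor@12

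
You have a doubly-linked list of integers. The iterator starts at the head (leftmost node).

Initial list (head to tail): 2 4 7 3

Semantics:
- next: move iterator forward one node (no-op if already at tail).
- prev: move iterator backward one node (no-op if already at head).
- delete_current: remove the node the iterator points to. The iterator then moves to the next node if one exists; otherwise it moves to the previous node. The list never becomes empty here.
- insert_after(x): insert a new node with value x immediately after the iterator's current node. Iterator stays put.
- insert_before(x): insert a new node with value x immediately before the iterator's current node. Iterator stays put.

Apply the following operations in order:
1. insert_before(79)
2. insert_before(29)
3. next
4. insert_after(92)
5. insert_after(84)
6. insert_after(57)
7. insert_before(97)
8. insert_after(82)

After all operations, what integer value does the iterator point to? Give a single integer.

After 1 (insert_before(79)): list=[79, 2, 4, 7, 3] cursor@2
After 2 (insert_before(29)): list=[79, 29, 2, 4, 7, 3] cursor@2
After 3 (next): list=[79, 29, 2, 4, 7, 3] cursor@4
After 4 (insert_after(92)): list=[79, 29, 2, 4, 92, 7, 3] cursor@4
After 5 (insert_after(84)): list=[79, 29, 2, 4, 84, 92, 7, 3] cursor@4
After 6 (insert_after(57)): list=[79, 29, 2, 4, 57, 84, 92, 7, 3] cursor@4
After 7 (insert_before(97)): list=[79, 29, 2, 97, 4, 57, 84, 92, 7, 3] cursor@4
After 8 (insert_after(82)): list=[79, 29, 2, 97, 4, 82, 57, 84, 92, 7, 3] cursor@4

Answer: 4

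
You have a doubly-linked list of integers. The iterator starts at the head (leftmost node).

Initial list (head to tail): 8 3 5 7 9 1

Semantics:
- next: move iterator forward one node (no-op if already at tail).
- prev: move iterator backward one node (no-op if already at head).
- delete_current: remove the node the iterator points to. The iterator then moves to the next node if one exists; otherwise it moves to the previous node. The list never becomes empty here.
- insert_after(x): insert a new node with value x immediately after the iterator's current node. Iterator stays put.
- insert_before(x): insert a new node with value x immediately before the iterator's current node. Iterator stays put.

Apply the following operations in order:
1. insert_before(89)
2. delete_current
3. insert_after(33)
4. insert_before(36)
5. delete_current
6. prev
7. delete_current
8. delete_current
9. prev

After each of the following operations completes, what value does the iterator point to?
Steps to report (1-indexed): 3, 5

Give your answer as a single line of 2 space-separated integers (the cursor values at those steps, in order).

After 1 (insert_before(89)): list=[89, 8, 3, 5, 7, 9, 1] cursor@8
After 2 (delete_current): list=[89, 3, 5, 7, 9, 1] cursor@3
After 3 (insert_after(33)): list=[89, 3, 33, 5, 7, 9, 1] cursor@3
After 4 (insert_before(36)): list=[89, 36, 3, 33, 5, 7, 9, 1] cursor@3
After 5 (delete_current): list=[89, 36, 33, 5, 7, 9, 1] cursor@33
After 6 (prev): list=[89, 36, 33, 5, 7, 9, 1] cursor@36
After 7 (delete_current): list=[89, 33, 5, 7, 9, 1] cursor@33
After 8 (delete_current): list=[89, 5, 7, 9, 1] cursor@5
After 9 (prev): list=[89, 5, 7, 9, 1] cursor@89

Answer: 3 33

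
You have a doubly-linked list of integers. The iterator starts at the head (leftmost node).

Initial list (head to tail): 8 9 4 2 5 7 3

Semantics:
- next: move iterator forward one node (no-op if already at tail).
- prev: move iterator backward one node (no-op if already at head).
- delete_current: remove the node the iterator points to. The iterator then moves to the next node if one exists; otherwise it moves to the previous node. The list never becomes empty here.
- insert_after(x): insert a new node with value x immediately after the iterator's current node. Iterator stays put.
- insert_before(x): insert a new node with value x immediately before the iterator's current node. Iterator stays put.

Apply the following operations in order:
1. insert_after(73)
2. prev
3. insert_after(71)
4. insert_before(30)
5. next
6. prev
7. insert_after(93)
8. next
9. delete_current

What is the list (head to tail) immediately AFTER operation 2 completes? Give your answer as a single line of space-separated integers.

Answer: 8 73 9 4 2 5 7 3

Derivation:
After 1 (insert_after(73)): list=[8, 73, 9, 4, 2, 5, 7, 3] cursor@8
After 2 (prev): list=[8, 73, 9, 4, 2, 5, 7, 3] cursor@8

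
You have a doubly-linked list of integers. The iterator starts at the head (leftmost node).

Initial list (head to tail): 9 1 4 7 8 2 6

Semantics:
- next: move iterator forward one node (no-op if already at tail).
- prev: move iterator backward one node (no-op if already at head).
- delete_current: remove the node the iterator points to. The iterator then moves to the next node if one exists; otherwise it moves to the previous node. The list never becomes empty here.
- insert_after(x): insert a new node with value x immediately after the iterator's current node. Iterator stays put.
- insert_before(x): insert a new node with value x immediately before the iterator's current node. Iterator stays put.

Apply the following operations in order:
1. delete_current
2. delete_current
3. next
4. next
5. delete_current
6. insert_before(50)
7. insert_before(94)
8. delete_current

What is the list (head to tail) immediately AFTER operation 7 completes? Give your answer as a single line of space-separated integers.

After 1 (delete_current): list=[1, 4, 7, 8, 2, 6] cursor@1
After 2 (delete_current): list=[4, 7, 8, 2, 6] cursor@4
After 3 (next): list=[4, 7, 8, 2, 6] cursor@7
After 4 (next): list=[4, 7, 8, 2, 6] cursor@8
After 5 (delete_current): list=[4, 7, 2, 6] cursor@2
After 6 (insert_before(50)): list=[4, 7, 50, 2, 6] cursor@2
After 7 (insert_before(94)): list=[4, 7, 50, 94, 2, 6] cursor@2

Answer: 4 7 50 94 2 6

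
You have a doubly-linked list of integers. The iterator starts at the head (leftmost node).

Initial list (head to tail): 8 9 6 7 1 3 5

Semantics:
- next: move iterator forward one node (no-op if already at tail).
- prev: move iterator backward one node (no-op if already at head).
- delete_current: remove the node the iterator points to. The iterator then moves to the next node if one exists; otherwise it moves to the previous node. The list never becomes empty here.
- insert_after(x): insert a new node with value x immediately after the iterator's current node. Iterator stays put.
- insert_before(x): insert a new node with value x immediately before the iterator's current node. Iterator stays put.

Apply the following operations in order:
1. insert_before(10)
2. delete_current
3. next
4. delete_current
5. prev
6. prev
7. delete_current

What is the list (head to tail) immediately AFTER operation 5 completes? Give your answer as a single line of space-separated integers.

After 1 (insert_before(10)): list=[10, 8, 9, 6, 7, 1, 3, 5] cursor@8
After 2 (delete_current): list=[10, 9, 6, 7, 1, 3, 5] cursor@9
After 3 (next): list=[10, 9, 6, 7, 1, 3, 5] cursor@6
After 4 (delete_current): list=[10, 9, 7, 1, 3, 5] cursor@7
After 5 (prev): list=[10, 9, 7, 1, 3, 5] cursor@9

Answer: 10 9 7 1 3 5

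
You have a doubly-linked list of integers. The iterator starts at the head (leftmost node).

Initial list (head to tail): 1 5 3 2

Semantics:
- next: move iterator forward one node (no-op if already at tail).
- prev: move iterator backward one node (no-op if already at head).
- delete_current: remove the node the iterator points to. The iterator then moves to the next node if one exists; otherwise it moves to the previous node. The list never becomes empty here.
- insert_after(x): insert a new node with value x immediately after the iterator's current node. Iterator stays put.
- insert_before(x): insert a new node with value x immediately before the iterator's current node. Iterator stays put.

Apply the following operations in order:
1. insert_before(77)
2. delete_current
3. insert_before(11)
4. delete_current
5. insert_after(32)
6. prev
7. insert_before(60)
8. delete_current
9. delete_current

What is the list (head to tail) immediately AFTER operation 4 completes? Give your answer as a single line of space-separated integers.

After 1 (insert_before(77)): list=[77, 1, 5, 3, 2] cursor@1
After 2 (delete_current): list=[77, 5, 3, 2] cursor@5
After 3 (insert_before(11)): list=[77, 11, 5, 3, 2] cursor@5
After 4 (delete_current): list=[77, 11, 3, 2] cursor@3

Answer: 77 11 3 2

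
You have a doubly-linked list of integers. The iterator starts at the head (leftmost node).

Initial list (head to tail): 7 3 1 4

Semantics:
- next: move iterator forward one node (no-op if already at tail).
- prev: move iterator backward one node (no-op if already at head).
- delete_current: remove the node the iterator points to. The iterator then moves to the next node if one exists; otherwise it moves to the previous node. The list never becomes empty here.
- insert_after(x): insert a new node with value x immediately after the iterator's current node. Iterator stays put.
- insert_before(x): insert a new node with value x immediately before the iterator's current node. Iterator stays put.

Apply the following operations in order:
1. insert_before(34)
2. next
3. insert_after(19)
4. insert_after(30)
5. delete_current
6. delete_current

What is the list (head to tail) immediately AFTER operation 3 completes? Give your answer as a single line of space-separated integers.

After 1 (insert_before(34)): list=[34, 7, 3, 1, 4] cursor@7
After 2 (next): list=[34, 7, 3, 1, 4] cursor@3
After 3 (insert_after(19)): list=[34, 7, 3, 19, 1, 4] cursor@3

Answer: 34 7 3 19 1 4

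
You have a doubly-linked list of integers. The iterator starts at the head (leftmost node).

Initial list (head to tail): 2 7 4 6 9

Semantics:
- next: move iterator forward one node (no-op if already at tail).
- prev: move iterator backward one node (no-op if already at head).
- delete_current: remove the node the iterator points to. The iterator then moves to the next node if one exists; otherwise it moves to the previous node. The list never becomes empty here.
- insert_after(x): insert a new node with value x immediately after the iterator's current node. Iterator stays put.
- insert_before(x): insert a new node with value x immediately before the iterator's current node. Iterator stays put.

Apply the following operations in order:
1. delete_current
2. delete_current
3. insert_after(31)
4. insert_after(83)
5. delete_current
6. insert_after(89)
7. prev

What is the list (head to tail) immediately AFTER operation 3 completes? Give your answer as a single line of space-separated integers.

After 1 (delete_current): list=[7, 4, 6, 9] cursor@7
After 2 (delete_current): list=[4, 6, 9] cursor@4
After 3 (insert_after(31)): list=[4, 31, 6, 9] cursor@4

Answer: 4 31 6 9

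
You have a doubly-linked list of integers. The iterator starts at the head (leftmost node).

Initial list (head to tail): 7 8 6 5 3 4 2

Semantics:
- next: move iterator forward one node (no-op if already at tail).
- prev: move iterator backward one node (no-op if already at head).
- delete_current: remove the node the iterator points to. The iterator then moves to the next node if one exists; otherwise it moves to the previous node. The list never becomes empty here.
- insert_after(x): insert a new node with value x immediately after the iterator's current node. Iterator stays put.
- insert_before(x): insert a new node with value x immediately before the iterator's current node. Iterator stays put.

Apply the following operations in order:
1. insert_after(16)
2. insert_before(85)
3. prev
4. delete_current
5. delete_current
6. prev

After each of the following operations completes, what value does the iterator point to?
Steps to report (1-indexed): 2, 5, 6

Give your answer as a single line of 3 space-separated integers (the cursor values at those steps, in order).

After 1 (insert_after(16)): list=[7, 16, 8, 6, 5, 3, 4, 2] cursor@7
After 2 (insert_before(85)): list=[85, 7, 16, 8, 6, 5, 3, 4, 2] cursor@7
After 3 (prev): list=[85, 7, 16, 8, 6, 5, 3, 4, 2] cursor@85
After 4 (delete_current): list=[7, 16, 8, 6, 5, 3, 4, 2] cursor@7
After 5 (delete_current): list=[16, 8, 6, 5, 3, 4, 2] cursor@16
After 6 (prev): list=[16, 8, 6, 5, 3, 4, 2] cursor@16

Answer: 7 16 16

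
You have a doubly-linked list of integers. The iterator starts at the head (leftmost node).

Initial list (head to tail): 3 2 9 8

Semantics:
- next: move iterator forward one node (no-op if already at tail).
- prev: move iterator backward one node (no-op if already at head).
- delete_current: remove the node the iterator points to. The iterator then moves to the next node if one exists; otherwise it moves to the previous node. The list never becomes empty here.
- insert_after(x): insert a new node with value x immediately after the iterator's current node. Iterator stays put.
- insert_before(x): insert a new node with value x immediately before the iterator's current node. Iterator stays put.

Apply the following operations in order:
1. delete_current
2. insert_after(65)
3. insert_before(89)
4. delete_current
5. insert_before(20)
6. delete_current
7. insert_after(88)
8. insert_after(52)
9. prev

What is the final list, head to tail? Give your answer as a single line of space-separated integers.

Answer: 89 20 9 52 88 8

Derivation:
After 1 (delete_current): list=[2, 9, 8] cursor@2
After 2 (insert_after(65)): list=[2, 65, 9, 8] cursor@2
After 3 (insert_before(89)): list=[89, 2, 65, 9, 8] cursor@2
After 4 (delete_current): list=[89, 65, 9, 8] cursor@65
After 5 (insert_before(20)): list=[89, 20, 65, 9, 8] cursor@65
After 6 (delete_current): list=[89, 20, 9, 8] cursor@9
After 7 (insert_after(88)): list=[89, 20, 9, 88, 8] cursor@9
After 8 (insert_after(52)): list=[89, 20, 9, 52, 88, 8] cursor@9
After 9 (prev): list=[89, 20, 9, 52, 88, 8] cursor@20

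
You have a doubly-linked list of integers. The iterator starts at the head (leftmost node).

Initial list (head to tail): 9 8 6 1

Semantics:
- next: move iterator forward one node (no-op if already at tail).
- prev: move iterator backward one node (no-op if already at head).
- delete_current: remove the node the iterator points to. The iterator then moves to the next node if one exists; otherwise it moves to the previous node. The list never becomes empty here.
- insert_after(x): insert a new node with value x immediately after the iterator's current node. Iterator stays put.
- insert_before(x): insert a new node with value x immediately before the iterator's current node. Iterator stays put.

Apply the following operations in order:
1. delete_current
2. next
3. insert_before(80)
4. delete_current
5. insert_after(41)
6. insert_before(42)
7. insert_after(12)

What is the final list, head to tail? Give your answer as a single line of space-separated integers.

After 1 (delete_current): list=[8, 6, 1] cursor@8
After 2 (next): list=[8, 6, 1] cursor@6
After 3 (insert_before(80)): list=[8, 80, 6, 1] cursor@6
After 4 (delete_current): list=[8, 80, 1] cursor@1
After 5 (insert_after(41)): list=[8, 80, 1, 41] cursor@1
After 6 (insert_before(42)): list=[8, 80, 42, 1, 41] cursor@1
After 7 (insert_after(12)): list=[8, 80, 42, 1, 12, 41] cursor@1

Answer: 8 80 42 1 12 41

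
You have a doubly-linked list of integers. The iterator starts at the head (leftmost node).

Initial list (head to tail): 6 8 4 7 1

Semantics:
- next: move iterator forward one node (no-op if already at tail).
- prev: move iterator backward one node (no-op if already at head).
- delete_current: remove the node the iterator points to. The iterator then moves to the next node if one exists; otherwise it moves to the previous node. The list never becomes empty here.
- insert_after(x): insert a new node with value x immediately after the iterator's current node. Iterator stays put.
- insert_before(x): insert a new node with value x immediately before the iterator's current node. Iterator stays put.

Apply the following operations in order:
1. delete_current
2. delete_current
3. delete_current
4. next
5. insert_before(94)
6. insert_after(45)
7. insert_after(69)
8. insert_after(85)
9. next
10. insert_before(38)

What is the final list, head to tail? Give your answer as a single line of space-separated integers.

After 1 (delete_current): list=[8, 4, 7, 1] cursor@8
After 2 (delete_current): list=[4, 7, 1] cursor@4
After 3 (delete_current): list=[7, 1] cursor@7
After 4 (next): list=[7, 1] cursor@1
After 5 (insert_before(94)): list=[7, 94, 1] cursor@1
After 6 (insert_after(45)): list=[7, 94, 1, 45] cursor@1
After 7 (insert_after(69)): list=[7, 94, 1, 69, 45] cursor@1
After 8 (insert_after(85)): list=[7, 94, 1, 85, 69, 45] cursor@1
After 9 (next): list=[7, 94, 1, 85, 69, 45] cursor@85
After 10 (insert_before(38)): list=[7, 94, 1, 38, 85, 69, 45] cursor@85

Answer: 7 94 1 38 85 69 45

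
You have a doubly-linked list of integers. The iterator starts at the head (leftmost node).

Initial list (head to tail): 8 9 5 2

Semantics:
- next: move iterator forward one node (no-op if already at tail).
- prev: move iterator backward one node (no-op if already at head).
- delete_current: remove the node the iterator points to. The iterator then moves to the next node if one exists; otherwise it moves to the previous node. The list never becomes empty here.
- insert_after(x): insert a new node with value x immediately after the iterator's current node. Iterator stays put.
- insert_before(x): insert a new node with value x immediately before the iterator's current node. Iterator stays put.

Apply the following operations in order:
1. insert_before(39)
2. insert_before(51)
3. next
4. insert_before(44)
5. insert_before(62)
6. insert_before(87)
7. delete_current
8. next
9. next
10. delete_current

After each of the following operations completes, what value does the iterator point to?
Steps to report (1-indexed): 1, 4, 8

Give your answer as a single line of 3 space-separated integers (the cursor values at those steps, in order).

Answer: 8 9 2

Derivation:
After 1 (insert_before(39)): list=[39, 8, 9, 5, 2] cursor@8
After 2 (insert_before(51)): list=[39, 51, 8, 9, 5, 2] cursor@8
After 3 (next): list=[39, 51, 8, 9, 5, 2] cursor@9
After 4 (insert_before(44)): list=[39, 51, 8, 44, 9, 5, 2] cursor@9
After 5 (insert_before(62)): list=[39, 51, 8, 44, 62, 9, 5, 2] cursor@9
After 6 (insert_before(87)): list=[39, 51, 8, 44, 62, 87, 9, 5, 2] cursor@9
After 7 (delete_current): list=[39, 51, 8, 44, 62, 87, 5, 2] cursor@5
After 8 (next): list=[39, 51, 8, 44, 62, 87, 5, 2] cursor@2
After 9 (next): list=[39, 51, 8, 44, 62, 87, 5, 2] cursor@2
After 10 (delete_current): list=[39, 51, 8, 44, 62, 87, 5] cursor@5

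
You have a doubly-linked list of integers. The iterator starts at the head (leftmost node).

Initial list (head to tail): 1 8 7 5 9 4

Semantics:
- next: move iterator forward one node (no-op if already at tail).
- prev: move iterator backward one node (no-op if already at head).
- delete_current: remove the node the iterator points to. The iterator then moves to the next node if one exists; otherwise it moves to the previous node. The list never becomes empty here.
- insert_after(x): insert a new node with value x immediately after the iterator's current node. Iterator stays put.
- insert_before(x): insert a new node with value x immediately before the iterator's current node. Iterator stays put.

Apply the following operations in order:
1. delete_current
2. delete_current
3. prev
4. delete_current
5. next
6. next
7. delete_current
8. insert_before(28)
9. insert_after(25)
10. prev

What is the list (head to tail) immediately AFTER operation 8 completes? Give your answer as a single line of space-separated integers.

Answer: 5 28 9

Derivation:
After 1 (delete_current): list=[8, 7, 5, 9, 4] cursor@8
After 2 (delete_current): list=[7, 5, 9, 4] cursor@7
After 3 (prev): list=[7, 5, 9, 4] cursor@7
After 4 (delete_current): list=[5, 9, 4] cursor@5
After 5 (next): list=[5, 9, 4] cursor@9
After 6 (next): list=[5, 9, 4] cursor@4
After 7 (delete_current): list=[5, 9] cursor@9
After 8 (insert_before(28)): list=[5, 28, 9] cursor@9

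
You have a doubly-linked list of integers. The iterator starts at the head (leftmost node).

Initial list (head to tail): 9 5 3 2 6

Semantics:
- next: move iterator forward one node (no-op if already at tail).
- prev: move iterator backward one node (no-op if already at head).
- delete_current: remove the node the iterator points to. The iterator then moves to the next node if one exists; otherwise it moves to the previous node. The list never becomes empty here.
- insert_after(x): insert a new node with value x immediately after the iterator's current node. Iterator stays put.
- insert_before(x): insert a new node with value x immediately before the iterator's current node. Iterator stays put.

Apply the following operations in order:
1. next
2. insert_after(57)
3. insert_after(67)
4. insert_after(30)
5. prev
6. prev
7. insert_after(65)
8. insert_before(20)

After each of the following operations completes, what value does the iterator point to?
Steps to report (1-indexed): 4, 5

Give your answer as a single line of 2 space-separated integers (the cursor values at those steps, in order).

Answer: 5 9

Derivation:
After 1 (next): list=[9, 5, 3, 2, 6] cursor@5
After 2 (insert_after(57)): list=[9, 5, 57, 3, 2, 6] cursor@5
After 3 (insert_after(67)): list=[9, 5, 67, 57, 3, 2, 6] cursor@5
After 4 (insert_after(30)): list=[9, 5, 30, 67, 57, 3, 2, 6] cursor@5
After 5 (prev): list=[9, 5, 30, 67, 57, 3, 2, 6] cursor@9
After 6 (prev): list=[9, 5, 30, 67, 57, 3, 2, 6] cursor@9
After 7 (insert_after(65)): list=[9, 65, 5, 30, 67, 57, 3, 2, 6] cursor@9
After 8 (insert_before(20)): list=[20, 9, 65, 5, 30, 67, 57, 3, 2, 6] cursor@9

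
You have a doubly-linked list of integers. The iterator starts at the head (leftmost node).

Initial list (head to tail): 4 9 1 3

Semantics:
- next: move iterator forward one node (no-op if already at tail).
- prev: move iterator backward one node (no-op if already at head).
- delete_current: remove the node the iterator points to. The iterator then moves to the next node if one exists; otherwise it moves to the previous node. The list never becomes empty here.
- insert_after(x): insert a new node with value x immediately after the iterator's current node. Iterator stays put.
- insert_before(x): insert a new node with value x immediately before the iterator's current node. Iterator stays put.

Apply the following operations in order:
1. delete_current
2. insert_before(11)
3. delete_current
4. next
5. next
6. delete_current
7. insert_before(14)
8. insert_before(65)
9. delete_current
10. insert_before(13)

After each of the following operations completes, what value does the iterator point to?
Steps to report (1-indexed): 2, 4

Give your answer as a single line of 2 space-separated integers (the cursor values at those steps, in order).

After 1 (delete_current): list=[9, 1, 3] cursor@9
After 2 (insert_before(11)): list=[11, 9, 1, 3] cursor@9
After 3 (delete_current): list=[11, 1, 3] cursor@1
After 4 (next): list=[11, 1, 3] cursor@3
After 5 (next): list=[11, 1, 3] cursor@3
After 6 (delete_current): list=[11, 1] cursor@1
After 7 (insert_before(14)): list=[11, 14, 1] cursor@1
After 8 (insert_before(65)): list=[11, 14, 65, 1] cursor@1
After 9 (delete_current): list=[11, 14, 65] cursor@65
After 10 (insert_before(13)): list=[11, 14, 13, 65] cursor@65

Answer: 9 3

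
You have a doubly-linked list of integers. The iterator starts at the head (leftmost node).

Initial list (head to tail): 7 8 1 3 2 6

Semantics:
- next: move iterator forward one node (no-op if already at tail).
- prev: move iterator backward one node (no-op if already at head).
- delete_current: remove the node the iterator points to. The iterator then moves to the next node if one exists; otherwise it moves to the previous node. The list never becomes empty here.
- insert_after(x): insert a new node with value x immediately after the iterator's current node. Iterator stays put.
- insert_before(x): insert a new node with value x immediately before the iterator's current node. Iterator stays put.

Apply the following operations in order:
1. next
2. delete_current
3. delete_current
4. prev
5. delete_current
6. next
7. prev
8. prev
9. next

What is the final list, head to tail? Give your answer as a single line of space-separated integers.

Answer: 3 2 6

Derivation:
After 1 (next): list=[7, 8, 1, 3, 2, 6] cursor@8
After 2 (delete_current): list=[7, 1, 3, 2, 6] cursor@1
After 3 (delete_current): list=[7, 3, 2, 6] cursor@3
After 4 (prev): list=[7, 3, 2, 6] cursor@7
After 5 (delete_current): list=[3, 2, 6] cursor@3
After 6 (next): list=[3, 2, 6] cursor@2
After 7 (prev): list=[3, 2, 6] cursor@3
After 8 (prev): list=[3, 2, 6] cursor@3
After 9 (next): list=[3, 2, 6] cursor@2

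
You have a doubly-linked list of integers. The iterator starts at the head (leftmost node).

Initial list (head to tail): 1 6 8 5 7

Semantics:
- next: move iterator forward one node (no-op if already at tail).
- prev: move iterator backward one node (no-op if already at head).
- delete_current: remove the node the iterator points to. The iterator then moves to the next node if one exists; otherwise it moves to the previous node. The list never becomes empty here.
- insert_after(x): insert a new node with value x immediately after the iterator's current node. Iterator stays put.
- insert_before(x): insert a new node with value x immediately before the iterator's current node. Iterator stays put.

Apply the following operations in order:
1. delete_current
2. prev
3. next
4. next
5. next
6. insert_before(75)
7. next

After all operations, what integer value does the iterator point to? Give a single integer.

After 1 (delete_current): list=[6, 8, 5, 7] cursor@6
After 2 (prev): list=[6, 8, 5, 7] cursor@6
After 3 (next): list=[6, 8, 5, 7] cursor@8
After 4 (next): list=[6, 8, 5, 7] cursor@5
After 5 (next): list=[6, 8, 5, 7] cursor@7
After 6 (insert_before(75)): list=[6, 8, 5, 75, 7] cursor@7
After 7 (next): list=[6, 8, 5, 75, 7] cursor@7

Answer: 7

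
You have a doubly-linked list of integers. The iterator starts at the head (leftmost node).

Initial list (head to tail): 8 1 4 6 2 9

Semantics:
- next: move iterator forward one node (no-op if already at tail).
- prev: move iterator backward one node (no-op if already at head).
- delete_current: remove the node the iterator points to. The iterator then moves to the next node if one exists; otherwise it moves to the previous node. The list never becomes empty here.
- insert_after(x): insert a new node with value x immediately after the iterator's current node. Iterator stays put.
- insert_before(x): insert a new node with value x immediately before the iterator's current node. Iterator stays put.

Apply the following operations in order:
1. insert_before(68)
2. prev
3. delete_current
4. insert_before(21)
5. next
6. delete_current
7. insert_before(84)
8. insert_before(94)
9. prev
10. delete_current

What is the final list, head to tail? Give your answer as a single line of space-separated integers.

Answer: 21 8 84 4 6 2 9

Derivation:
After 1 (insert_before(68)): list=[68, 8, 1, 4, 6, 2, 9] cursor@8
After 2 (prev): list=[68, 8, 1, 4, 6, 2, 9] cursor@68
After 3 (delete_current): list=[8, 1, 4, 6, 2, 9] cursor@8
After 4 (insert_before(21)): list=[21, 8, 1, 4, 6, 2, 9] cursor@8
After 5 (next): list=[21, 8, 1, 4, 6, 2, 9] cursor@1
After 6 (delete_current): list=[21, 8, 4, 6, 2, 9] cursor@4
After 7 (insert_before(84)): list=[21, 8, 84, 4, 6, 2, 9] cursor@4
After 8 (insert_before(94)): list=[21, 8, 84, 94, 4, 6, 2, 9] cursor@4
After 9 (prev): list=[21, 8, 84, 94, 4, 6, 2, 9] cursor@94
After 10 (delete_current): list=[21, 8, 84, 4, 6, 2, 9] cursor@4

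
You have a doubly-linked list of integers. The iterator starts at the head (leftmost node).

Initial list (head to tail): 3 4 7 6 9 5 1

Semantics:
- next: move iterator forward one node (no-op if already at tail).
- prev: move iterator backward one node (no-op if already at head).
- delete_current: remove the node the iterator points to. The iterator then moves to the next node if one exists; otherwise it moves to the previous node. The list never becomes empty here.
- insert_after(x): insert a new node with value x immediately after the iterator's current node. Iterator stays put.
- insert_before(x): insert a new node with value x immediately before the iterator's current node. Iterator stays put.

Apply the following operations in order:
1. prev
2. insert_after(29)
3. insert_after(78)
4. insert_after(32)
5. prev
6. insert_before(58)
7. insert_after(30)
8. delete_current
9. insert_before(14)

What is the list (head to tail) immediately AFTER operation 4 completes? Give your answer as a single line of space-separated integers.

Answer: 3 32 78 29 4 7 6 9 5 1

Derivation:
After 1 (prev): list=[3, 4, 7, 6, 9, 5, 1] cursor@3
After 2 (insert_after(29)): list=[3, 29, 4, 7, 6, 9, 5, 1] cursor@3
After 3 (insert_after(78)): list=[3, 78, 29, 4, 7, 6, 9, 5, 1] cursor@3
After 4 (insert_after(32)): list=[3, 32, 78, 29, 4, 7, 6, 9, 5, 1] cursor@3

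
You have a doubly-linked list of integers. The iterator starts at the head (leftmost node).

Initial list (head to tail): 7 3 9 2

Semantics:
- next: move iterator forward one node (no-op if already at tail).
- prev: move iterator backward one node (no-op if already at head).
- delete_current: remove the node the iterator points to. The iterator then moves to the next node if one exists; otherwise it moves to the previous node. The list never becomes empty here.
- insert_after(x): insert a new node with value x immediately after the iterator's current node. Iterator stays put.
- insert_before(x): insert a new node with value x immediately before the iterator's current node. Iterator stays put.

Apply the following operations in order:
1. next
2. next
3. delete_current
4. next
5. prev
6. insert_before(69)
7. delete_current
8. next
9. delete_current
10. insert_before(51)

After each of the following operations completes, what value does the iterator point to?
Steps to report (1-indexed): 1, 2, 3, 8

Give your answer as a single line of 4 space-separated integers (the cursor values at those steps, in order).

Answer: 3 9 2 2

Derivation:
After 1 (next): list=[7, 3, 9, 2] cursor@3
After 2 (next): list=[7, 3, 9, 2] cursor@9
After 3 (delete_current): list=[7, 3, 2] cursor@2
After 4 (next): list=[7, 3, 2] cursor@2
After 5 (prev): list=[7, 3, 2] cursor@3
After 6 (insert_before(69)): list=[7, 69, 3, 2] cursor@3
After 7 (delete_current): list=[7, 69, 2] cursor@2
After 8 (next): list=[7, 69, 2] cursor@2
After 9 (delete_current): list=[7, 69] cursor@69
After 10 (insert_before(51)): list=[7, 51, 69] cursor@69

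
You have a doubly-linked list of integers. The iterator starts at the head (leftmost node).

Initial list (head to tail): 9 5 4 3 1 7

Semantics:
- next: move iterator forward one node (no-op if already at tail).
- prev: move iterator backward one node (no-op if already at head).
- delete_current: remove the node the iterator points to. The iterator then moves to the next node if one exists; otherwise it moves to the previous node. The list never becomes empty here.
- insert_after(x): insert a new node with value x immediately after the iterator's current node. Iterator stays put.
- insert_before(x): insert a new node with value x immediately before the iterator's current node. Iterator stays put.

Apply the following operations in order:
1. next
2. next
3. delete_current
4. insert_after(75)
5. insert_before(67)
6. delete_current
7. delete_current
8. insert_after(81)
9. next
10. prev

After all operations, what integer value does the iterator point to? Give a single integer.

After 1 (next): list=[9, 5, 4, 3, 1, 7] cursor@5
After 2 (next): list=[9, 5, 4, 3, 1, 7] cursor@4
After 3 (delete_current): list=[9, 5, 3, 1, 7] cursor@3
After 4 (insert_after(75)): list=[9, 5, 3, 75, 1, 7] cursor@3
After 5 (insert_before(67)): list=[9, 5, 67, 3, 75, 1, 7] cursor@3
After 6 (delete_current): list=[9, 5, 67, 75, 1, 7] cursor@75
After 7 (delete_current): list=[9, 5, 67, 1, 7] cursor@1
After 8 (insert_after(81)): list=[9, 5, 67, 1, 81, 7] cursor@1
After 9 (next): list=[9, 5, 67, 1, 81, 7] cursor@81
After 10 (prev): list=[9, 5, 67, 1, 81, 7] cursor@1

Answer: 1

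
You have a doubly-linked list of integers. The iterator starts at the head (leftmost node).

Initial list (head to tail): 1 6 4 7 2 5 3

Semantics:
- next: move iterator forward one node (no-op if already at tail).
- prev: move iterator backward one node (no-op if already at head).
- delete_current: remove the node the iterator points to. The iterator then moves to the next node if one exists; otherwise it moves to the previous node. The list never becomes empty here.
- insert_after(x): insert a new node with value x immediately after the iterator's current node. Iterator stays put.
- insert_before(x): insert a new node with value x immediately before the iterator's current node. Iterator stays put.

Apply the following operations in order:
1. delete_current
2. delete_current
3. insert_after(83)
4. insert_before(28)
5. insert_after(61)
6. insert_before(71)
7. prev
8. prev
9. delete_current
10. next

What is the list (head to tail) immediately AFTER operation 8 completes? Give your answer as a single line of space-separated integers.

Answer: 28 71 4 61 83 7 2 5 3

Derivation:
After 1 (delete_current): list=[6, 4, 7, 2, 5, 3] cursor@6
After 2 (delete_current): list=[4, 7, 2, 5, 3] cursor@4
After 3 (insert_after(83)): list=[4, 83, 7, 2, 5, 3] cursor@4
After 4 (insert_before(28)): list=[28, 4, 83, 7, 2, 5, 3] cursor@4
After 5 (insert_after(61)): list=[28, 4, 61, 83, 7, 2, 5, 3] cursor@4
After 6 (insert_before(71)): list=[28, 71, 4, 61, 83, 7, 2, 5, 3] cursor@4
After 7 (prev): list=[28, 71, 4, 61, 83, 7, 2, 5, 3] cursor@71
After 8 (prev): list=[28, 71, 4, 61, 83, 7, 2, 5, 3] cursor@28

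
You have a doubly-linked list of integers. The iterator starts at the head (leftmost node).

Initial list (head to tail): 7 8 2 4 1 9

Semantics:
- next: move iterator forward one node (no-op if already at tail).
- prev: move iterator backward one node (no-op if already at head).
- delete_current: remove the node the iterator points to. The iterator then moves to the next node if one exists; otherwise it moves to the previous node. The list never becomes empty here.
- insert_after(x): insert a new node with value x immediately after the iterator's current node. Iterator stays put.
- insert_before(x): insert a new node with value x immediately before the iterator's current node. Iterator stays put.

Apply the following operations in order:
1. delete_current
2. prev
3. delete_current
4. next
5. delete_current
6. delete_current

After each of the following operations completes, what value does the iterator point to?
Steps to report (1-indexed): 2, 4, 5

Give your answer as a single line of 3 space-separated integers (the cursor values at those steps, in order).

After 1 (delete_current): list=[8, 2, 4, 1, 9] cursor@8
After 2 (prev): list=[8, 2, 4, 1, 9] cursor@8
After 3 (delete_current): list=[2, 4, 1, 9] cursor@2
After 4 (next): list=[2, 4, 1, 9] cursor@4
After 5 (delete_current): list=[2, 1, 9] cursor@1
After 6 (delete_current): list=[2, 9] cursor@9

Answer: 8 4 1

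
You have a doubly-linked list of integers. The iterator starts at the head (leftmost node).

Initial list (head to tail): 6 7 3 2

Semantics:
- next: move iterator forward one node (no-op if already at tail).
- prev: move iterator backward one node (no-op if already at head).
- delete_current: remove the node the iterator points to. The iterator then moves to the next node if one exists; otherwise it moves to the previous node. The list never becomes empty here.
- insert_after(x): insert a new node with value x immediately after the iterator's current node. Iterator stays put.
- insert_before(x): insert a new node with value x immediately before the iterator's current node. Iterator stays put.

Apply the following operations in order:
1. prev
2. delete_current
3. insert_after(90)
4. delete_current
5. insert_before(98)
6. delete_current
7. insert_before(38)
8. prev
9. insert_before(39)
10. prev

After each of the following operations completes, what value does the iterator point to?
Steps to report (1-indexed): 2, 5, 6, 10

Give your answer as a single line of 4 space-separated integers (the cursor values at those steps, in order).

Answer: 7 90 3 39

Derivation:
After 1 (prev): list=[6, 7, 3, 2] cursor@6
After 2 (delete_current): list=[7, 3, 2] cursor@7
After 3 (insert_after(90)): list=[7, 90, 3, 2] cursor@7
After 4 (delete_current): list=[90, 3, 2] cursor@90
After 5 (insert_before(98)): list=[98, 90, 3, 2] cursor@90
After 6 (delete_current): list=[98, 3, 2] cursor@3
After 7 (insert_before(38)): list=[98, 38, 3, 2] cursor@3
After 8 (prev): list=[98, 38, 3, 2] cursor@38
After 9 (insert_before(39)): list=[98, 39, 38, 3, 2] cursor@38
After 10 (prev): list=[98, 39, 38, 3, 2] cursor@39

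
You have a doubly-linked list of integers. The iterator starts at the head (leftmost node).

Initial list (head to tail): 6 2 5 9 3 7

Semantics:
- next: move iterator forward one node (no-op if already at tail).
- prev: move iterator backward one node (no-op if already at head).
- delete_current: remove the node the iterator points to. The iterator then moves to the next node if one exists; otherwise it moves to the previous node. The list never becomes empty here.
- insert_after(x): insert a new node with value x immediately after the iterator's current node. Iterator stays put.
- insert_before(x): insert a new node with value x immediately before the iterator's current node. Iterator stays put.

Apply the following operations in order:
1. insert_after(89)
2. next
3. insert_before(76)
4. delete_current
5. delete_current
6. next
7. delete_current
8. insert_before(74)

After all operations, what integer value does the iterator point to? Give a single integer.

Answer: 3

Derivation:
After 1 (insert_after(89)): list=[6, 89, 2, 5, 9, 3, 7] cursor@6
After 2 (next): list=[6, 89, 2, 5, 9, 3, 7] cursor@89
After 3 (insert_before(76)): list=[6, 76, 89, 2, 5, 9, 3, 7] cursor@89
After 4 (delete_current): list=[6, 76, 2, 5, 9, 3, 7] cursor@2
After 5 (delete_current): list=[6, 76, 5, 9, 3, 7] cursor@5
After 6 (next): list=[6, 76, 5, 9, 3, 7] cursor@9
After 7 (delete_current): list=[6, 76, 5, 3, 7] cursor@3
After 8 (insert_before(74)): list=[6, 76, 5, 74, 3, 7] cursor@3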